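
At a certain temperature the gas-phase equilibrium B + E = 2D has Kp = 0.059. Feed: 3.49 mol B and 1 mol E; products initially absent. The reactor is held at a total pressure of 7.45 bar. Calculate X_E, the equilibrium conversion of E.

X = 0.197

Basis: 1 mol E initially; let X = conversion of E. Extent ξ = X.
Mole table: n_B = 3.49 − X; n_E = 1 − X; n_D = 2X.
n_T stays at 4.49 (no change in mole number).
With p_i = (n_i/n_T)P, Kp = p_D^2 / (p_B p_E).
This yields a degree-2 equation in X; solving on (0,1), X = 0.197.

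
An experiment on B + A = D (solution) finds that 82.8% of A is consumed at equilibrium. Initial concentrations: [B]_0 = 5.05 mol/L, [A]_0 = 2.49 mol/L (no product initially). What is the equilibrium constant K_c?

K_c = 1.61 L/mol

Let X = conversion of A.
Concentrations: [B] = 5.05 − 2.49X; [A] = 2.49 − 2.49X; [D] = 2.49X.
At X = 0.828: [B] = 2.99, [A] = 0.428, [D] = 2.06.
K_c = [D] / ([B] [A]) = 1.61 L/mol.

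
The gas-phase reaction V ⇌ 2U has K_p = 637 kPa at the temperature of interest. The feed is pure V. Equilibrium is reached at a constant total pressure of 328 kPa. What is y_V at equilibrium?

y_V = 0.273

Take 1 mol V as basis and let X be its fractional conversion, so ξ = X.
Species balance: n_V = 1 − X; n_U = 2X.
Summing: n_T = 1 + X.
With p_i = (n_i/n_T)P, K_p = p_U^2 / (p_V).
This yields a degree-2 equation in X; solving on (0,1), X = 0.572.
Then n_V = 0.428, n_T = 1.57, so y_V = 0.273.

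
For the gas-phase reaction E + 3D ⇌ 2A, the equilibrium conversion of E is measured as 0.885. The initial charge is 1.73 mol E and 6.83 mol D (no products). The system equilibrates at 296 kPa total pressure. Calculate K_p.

Let X = conversion of E (basis 1.73 mol E); extent of reaction ξ = 1.73X.
Moles: n_E = 1.73 − 1.73X; n_D = 6.83 − 5.19X; n_A = 3.46X.
Total moles n_T = 8.56 − 3.46X.
At X = 0.885: n_E = 0.199, n_D = 2.24, n_A = 3.06, n_T = 5.5.
p_i = (n_i/n_T)·P. K_p = p_A^2 / (p_E p_D^3) = 0.00145 kPa^-2.

K_p = 0.00145 kPa^-2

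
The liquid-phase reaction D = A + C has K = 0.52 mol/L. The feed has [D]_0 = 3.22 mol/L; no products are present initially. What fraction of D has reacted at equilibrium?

Let X = conversion of D; extent ξ = 3.22·X mol/L.
Concentrations: [D] = 3.22 − 3.22X; [A] = 3.22X; [C] = 3.22X.
K = [A] [C] / ([D]).
Solving K = 0.52 for X ∈ (0,1): X = 0.329.

X = 0.329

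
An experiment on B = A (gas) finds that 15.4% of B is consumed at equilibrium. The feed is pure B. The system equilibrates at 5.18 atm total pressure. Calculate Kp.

Kp = 0.182

Basis: 1 mol B initially; let X = conversion of B. Extent ξ = X.
Mole table: n_B = 1 − X; n_A = X.
Since Δν = 0, n_T = 1 throughout.
At X = 0.154: n_B = 0.846, n_A = 0.154, n_T = 1.
p_i = (n_i/n_T)·P. Kp = p_A / (p_B) = 0.182.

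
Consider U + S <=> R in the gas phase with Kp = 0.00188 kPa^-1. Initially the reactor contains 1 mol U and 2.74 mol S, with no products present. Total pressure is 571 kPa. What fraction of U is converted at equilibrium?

Let X = conversion of U (basis 1 mol U); extent of reaction ξ = X.
Species balance: n_U = 1 − X; n_S = 2.74 − X; n_R = X.
n_T = Σnᵢ = 3.74 − X.
Mole fractions y_i = n_i/n_T; Kp = p_R / (p_U p_S) with p_i = y_i·P.
Substituting and setting equal to 0.00188 kPa^-1 gives a polynomial in X; the root in (0,1) is X = 0.428.

X = 0.428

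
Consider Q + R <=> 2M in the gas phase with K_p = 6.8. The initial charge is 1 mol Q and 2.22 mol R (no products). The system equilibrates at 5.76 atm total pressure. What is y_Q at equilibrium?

y_Q = 0.073

Take 1 mol Q as basis and let X be its fractional conversion, so ξ = X.
Moles: n_Q = 1 − X; n_R = 2.22 − X; n_M = 2X.
Since Δν = 0, n_T = 3.22 throughout.
With p_i = (n_i/n_T)P, K_p = p_M^2 / (p_Q p_R).
Substituting and setting equal to 6.8 gives a polynomial in X; the root in (0,1) is X = 0.764.
Then n_Q = 0.236, n_T = 3.22, so y_Q = 0.073.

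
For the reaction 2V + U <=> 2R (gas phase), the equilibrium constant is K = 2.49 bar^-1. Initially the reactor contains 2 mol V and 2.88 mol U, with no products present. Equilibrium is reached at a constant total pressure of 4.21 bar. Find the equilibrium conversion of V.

X = 0.700

Take 2 mol V as basis and let X be its fractional conversion, so ξ = X.
At extent ξ: n_V = 2 − 2X; n_U = 2.88 − X; n_R = 2X.
Summing: n_T = 4.88 − X.
y_i = n_i/n_T, p_i = y_i·P. K = p_R^2 / (p_V^2 p_U).
Substituting and setting equal to 2.49 bar^-1 gives a polynomial in X; the root in (0,1) is X = 0.700.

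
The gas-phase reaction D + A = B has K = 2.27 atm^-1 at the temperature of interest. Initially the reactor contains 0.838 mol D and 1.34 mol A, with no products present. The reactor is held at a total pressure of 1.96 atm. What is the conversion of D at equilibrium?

X = 0.681

Take 0.838 mol D as basis and let X be its fractional conversion, so ξ = 0.838X.
Mole table: n_D = 0.838 − 0.838X; n_A = 1.34 − 0.838X; n_B = 0.838X.
Total moles n_T = 2.18 − 0.838X.
With p_i = (n_i/n_T)P, K = p_B / (p_D p_A).
Setting this equal to 2.27 atm^-1 and taking the physical root (0 < X < 1) gives X = 0.681.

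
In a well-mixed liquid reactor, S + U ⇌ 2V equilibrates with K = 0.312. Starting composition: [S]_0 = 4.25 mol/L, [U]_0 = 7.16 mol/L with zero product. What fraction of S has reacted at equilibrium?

X = 0.281

Let X = conversion of S; extent ξ = 4.25·X mol/L.
Concentrations: [S] = 4.25 − 4.25X; [U] = 7.16 − 4.25X; [V] = 8.5X.
K = [V]^2 / ([S] [U]).
Setting equal to 0.312 and solving for X on (0,1) gives X = 0.281.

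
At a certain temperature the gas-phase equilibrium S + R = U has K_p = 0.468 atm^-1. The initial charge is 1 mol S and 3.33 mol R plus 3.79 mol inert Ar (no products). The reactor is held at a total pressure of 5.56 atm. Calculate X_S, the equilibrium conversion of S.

X = 0.492

Let X = conversion of S (basis 1 mol S); extent of reaction ξ = X.
Mole table: n_S = 1 − X; n_R = 3.33 − X; n_U = X; n_I = 3.79 (inert).
Summing: n_T = 8.12 − X.
Mole fractions y_i = n_i/n_T; K_p = p_U / (p_S p_R) with p_i = y_i·P.
This yields a degree-2 equation in X; solving on (0,1), X = 0.492.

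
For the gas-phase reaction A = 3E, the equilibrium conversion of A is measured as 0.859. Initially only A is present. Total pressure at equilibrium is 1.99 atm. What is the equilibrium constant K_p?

Basis: 1 mol A initially; let X = conversion of A. Extent ξ = X.
Moles: n_A = 1 − X; n_E = 3X.
n_T = Σnᵢ = 1 + 2X.
At X = 0.859: n_A = 0.141, n_E = 2.58, n_T = 2.72.
p_i = (n_i/n_T)·P. K_p = p_E^3 / (p_A) = 65.1 atm^2.

K_p = 65.1 atm^2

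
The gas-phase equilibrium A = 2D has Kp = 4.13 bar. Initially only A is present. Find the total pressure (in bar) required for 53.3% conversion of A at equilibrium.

Basis: 1 mol A initially; let X = conversion of A. Extent ξ = X.
Moles: n_A = 1 − X; n_D = 2X.
Total moles n_T = 1 + X.
Kp = p_D^2 / (p_A) with p_i = (n_i/n_T)·P.
At X = 0.533: the mole-fraction product g(X) = Π y_i^ν_i = 1.587. Since Kp = g(X)·P^{1}, P = (Kp/g)^(1/1) = (4.13/1.587)^(1/1) = 2.6 bar.

P = 2.6 bar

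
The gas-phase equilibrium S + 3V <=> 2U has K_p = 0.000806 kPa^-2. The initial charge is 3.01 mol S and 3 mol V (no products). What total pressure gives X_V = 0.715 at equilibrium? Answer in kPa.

Take 3 mol V as basis and let X be its fractional conversion, so ξ = X.
At extent ξ: n_S = 3.01 − X; n_V = 3 − 3X; n_U = 2X.
n_T = Σnᵢ = 6.01 − 2X.
K_p = p_U^2 / (p_S p_V^3) with p_i = (n_i/n_T)·P.
At X = 0.715: the mole-fraction product g(X) = Π y_i^ν_i = 29.9. Since K_p = g(X)·P^{-2}, P = (g/K_p)^(1/2) = (29.9/0.000806)^(1/2) = 193 kPa.

P = 193 kPa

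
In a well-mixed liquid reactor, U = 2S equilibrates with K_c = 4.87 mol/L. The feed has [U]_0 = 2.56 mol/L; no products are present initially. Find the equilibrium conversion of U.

Let X = conversion of U; extent ξ = 2.56·X mol/L.
Concentrations: [U] = 2.56 − 2.56X; [S] = 5.12X.
K_c = [S]^2 / ([U]).
Equating to 4.87 mol/L: the physical root is X = 0.492.

X = 0.492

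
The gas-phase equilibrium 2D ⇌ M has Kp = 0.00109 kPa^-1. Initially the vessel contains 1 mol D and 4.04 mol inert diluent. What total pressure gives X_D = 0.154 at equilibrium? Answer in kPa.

Basis: 1 mol D initially; let X = conversion of D. Extent ξ = 0.5X.
Species balance: n_D = 1 − X; n_M = 0.5X; n_I = 4.04 (inert).
Summing: n_T = 5.04 − 0.5X.
Kp = p_M / (p_D^2) with p_i = (n_i/n_T)·P.
At X = 0.154: the mole-fraction product g(X) = Π y_i^ν_i = 0.5339. Since Kp = g(X)·P^{-1}, P = (g/Kp)^(1/1) = (0.5339/0.00109)^(1/1) = 490 kPa.

P = 490 kPa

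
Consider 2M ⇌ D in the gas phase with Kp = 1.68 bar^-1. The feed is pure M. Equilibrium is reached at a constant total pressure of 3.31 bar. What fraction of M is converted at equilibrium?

X = 0.793

Take 1 mol M as basis and let X be its fractional conversion, so ξ = 0.5X.
At extent ξ: n_M = 1 − X; n_D = 0.5X.
Summing: n_T = 1 − 0.5X.
With p_i = (n_i/n_T)P, Kp = p_D / (p_M^2).
Substituting and setting equal to 1.68 bar^-1 gives a polynomial in X; the root in (0,1) is X = 0.793.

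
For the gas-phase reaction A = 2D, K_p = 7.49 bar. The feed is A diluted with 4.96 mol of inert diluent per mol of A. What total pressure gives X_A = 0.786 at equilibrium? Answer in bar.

P = 4.38 bar

Take 1 mol A as basis and let X be its fractional conversion, so ξ = X.
Mole table: n_A = 1 − X; n_D = 2X; n_I = 4.96 (inert).
n_T = Σnᵢ = 5.96 + X.
K_p = p_D^2 / (p_A) with p_i = (n_i/n_T)·P.
At X = 0.786: the mole-fraction product g(X) = Π y_i^ν_i = 1.712. Since K_p = g(X)·P^{1}, P = (K_p/g)^(1/1) = (7.49/1.712)^(1/1) = 4.38 bar.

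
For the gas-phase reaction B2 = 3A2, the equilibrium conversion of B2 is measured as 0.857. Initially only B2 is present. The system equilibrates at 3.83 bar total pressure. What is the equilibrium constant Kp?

Kp = 237 bar^2

Take 1 mol B2 as basis and let X be its fractional conversion, so ξ = X.
Moles: n_B2 = 1 − X; n_A2 = 3X.
Summing: n_T = 1 + 2X.
At X = 0.857: n_B2 = 0.143, n_A2 = 2.57, n_T = 2.71.
p_i = (n_i/n_T)·P. Kp = p_A2^3 / (p_B2) = 237 bar^2.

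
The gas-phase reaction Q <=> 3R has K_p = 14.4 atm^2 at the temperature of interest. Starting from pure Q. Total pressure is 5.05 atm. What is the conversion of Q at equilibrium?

Let X = conversion of Q (basis 1 mol Q); extent of reaction ξ = X.
Species balance: n_Q = 1 − X; n_R = 3X.
Total moles n_T = 1 + 2X.
y_i = n_i/n_T, p_i = y_i·P. K_p = p_R^3 / (p_Q).
Equating to 14.4 atm^2 and solving on 0 < X < 1: X = 0.339.

X = 0.339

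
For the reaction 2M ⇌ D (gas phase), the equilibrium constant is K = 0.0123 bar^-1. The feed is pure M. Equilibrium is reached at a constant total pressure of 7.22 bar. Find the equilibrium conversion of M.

X = 0.141

Let X = conversion of M (basis 1 mol M); extent of reaction ξ = 0.5X.
Moles: n_M = 1 − X; n_D = 0.5X.
n_T = Σnᵢ = 1 − 0.5X.
With p_i = (n_i/n_T)P, K = p_D / (p_M^2).
Setting this equal to 0.0123 bar^-1 and taking the physical root (0 < X < 1) gives X = 0.141.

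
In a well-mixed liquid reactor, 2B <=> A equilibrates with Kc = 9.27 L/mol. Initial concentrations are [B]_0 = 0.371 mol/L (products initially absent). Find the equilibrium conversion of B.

Let X = conversion of B; extent ξ = 0.371X/2 mol/L.
Concentrations: [B] = 0.371 − 0.371X; [A] = 0.185X.
Kc = [A] / ([B]^2).
This equals 9.27 at X = 0.685 (the root in 0 < X < 1).

X = 0.685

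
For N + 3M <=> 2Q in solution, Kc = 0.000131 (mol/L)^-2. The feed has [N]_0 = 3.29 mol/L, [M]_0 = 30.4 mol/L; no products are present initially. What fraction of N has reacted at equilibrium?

Let X = conversion of N; extent ξ = 3.29·X mol/L.
Concentrations: [N] = 3.29 − 3.29X; [M] = 30.4 − 9.87X; [Q] = 6.58X.
Kc = [Q]^2 / ([N] [M]^3).
This equals 0.000131 at X = 0.354 (the root in 0 < X < 1).

X = 0.354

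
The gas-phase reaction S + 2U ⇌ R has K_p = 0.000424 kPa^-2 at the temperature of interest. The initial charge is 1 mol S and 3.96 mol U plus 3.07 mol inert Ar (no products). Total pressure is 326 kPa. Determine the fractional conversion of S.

X = 0.852

Basis: 1 mol S initially; let X = conversion of S. Extent ξ = X.
Mole table: n_S = 1 − X; n_U = 3.96 − 2X; n_R = X; n_I = 3.07 (inert).
n_T = Σnᵢ = 8.03 − 2X.
Mole fractions y_i = n_i/n_T; K_p = p_R / (p_S p_U^2) with p_i = y_i·P.
Equating to 0.000424 kPa^-2 and solving on 0 < X < 1: X = 0.852.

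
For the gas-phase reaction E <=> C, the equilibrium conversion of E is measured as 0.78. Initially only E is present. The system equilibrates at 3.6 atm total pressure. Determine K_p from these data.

K_p = 3.55

Let X = conversion of E (basis 1 mol E); extent of reaction ξ = X.
Moles: n_E = 1 − X; n_C = X.
n_T stays at 1 (no change in mole number).
At X = 0.78: n_E = 0.22, n_C = 0.78, n_T = 1.
p_i = (n_i/n_T)·P. K_p = p_C / (p_E) = 3.55.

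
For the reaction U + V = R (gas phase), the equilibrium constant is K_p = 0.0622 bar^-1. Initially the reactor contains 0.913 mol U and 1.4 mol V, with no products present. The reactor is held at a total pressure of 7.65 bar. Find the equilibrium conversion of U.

Let X = conversion of U (basis 0.913 mol U); extent of reaction ξ = 0.913X.
Species balance: n_U = 0.913 − 0.913X; n_V = 1.4 − 0.913X; n_R = 0.913X.
Summing: n_T = 2.31 − 0.913X.
y_i = n_i/n_T, p_i = y_i·P. K_p = p_R / (p_U p_V).
Setting this equal to 0.0622 bar^-1 and taking the physical root (0 < X < 1) gives X = 0.213.

X = 0.213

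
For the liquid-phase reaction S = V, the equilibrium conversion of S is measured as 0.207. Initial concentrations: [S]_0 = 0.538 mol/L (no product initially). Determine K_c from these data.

K_c = 0.261

Let X = conversion of S.
Concentrations: [S] = 0.538 − 0.538X; [V] = 0.538X.
At X = 0.207: [S] = 0.427, [V] = 0.111.
K_c = [V] / ([S]) = 0.261.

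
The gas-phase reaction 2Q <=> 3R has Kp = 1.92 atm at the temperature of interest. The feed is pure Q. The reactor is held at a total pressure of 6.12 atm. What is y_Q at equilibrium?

Let X = conversion of Q (basis 1 mol Q); extent of reaction ξ = 0.5X.
Mole table: n_Q = 1 − X; n_R = 1.5X.
n_T = Σnᵢ = 1 + 0.5X.
y_i = n_i/n_T, p_i = y_i·P. Kp = p_R^3 / (p_Q^2).
Setting this equal to 1.92 atm and taking the physical root (0 < X < 1) gives X = 0.357.
Then n_Q = 0.643, n_T = 1.18, so y_Q = 0.546.

y_Q = 0.546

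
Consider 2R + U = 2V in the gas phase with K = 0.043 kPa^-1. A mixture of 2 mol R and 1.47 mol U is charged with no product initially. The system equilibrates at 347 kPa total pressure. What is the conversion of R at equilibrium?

Take 2 mol R as basis and let X be its fractional conversion, so ξ = X.
Species balance: n_R = 2 − 2X; n_U = 1.47 − X; n_V = 2X.
Total moles n_T = 3.47 − X.
Mole fractions y_i = n_i/n_T; K = p_V^2 / (p_R^2 p_U) with p_i = y_i·P.
Substituting and setting equal to 0.043 kPa^-1 gives a polynomial in X; the root in (0,1) is X = 0.673.

X = 0.673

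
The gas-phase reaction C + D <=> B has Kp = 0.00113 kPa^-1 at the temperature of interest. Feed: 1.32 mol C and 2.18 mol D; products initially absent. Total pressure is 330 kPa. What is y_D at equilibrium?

y_D = 0.595

Basis: 1.32 mol C initially; let X = conversion of C. Extent ξ = 1.32X.
Moles: n_C = 1.32 − 1.32X; n_D = 2.18 − 1.32X; n_B = 1.32X.
Summing: n_T = 3.5 − 1.32X.
With p_i = (n_i/n_T)P, Kp = p_B / (p_C p_D).
Substituting and setting equal to 0.00113 kPa^-1 gives a polynomial in X; the root in (0,1) is X = 0.182.
Then n_D = 1.94, n_T = 3.26, so y_D = 0.595.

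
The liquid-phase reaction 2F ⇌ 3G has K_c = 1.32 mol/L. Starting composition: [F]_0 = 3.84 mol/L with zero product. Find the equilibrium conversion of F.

Let X = conversion of F; extent ξ = 3.84X/2 mol/L.
Concentrations: [F] = 3.84 − 3.84X; [G] = 5.76X.
K_c = [G]^3 / ([F]^2).
Setting equal to 1.32 and solving for X on (0,1) gives X = 0.350.

X = 0.350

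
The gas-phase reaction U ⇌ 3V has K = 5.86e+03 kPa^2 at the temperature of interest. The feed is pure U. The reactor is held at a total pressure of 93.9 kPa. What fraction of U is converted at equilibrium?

Basis: 1 mol U initially; let X = conversion of U. Extent ξ = X.
Moles: n_U = 1 − X; n_V = 3X.
Summing: n_T = 1 + 2X.
y_i = n_i/n_T, p_i = y_i·P. K = p_V^3 / (p_U).
This yields a degree-3 equation in X; solving on (0,1), X = 0.360.

X = 0.360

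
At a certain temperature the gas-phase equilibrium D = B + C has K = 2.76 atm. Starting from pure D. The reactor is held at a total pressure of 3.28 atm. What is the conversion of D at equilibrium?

Let X = conversion of D (basis 1 mol D); extent of reaction ξ = X.
At extent ξ: n_D = 1 − X; n_B = X; n_C = X.
n_T = Σnᵢ = 1 + X.
With p_i = (n_i/n_T)P, K = p_B p_C / (p_D).
Setting this equal to 2.76 atm and taking the physical root (0 < X < 1) gives X = 0.676.

X = 0.676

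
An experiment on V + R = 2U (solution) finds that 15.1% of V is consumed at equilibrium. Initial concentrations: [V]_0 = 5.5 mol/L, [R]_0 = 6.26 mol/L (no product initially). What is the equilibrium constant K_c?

K_c = 0.109

Let X = conversion of V.
Concentrations: [V] = 5.5 − 5.5X; [R] = 6.26 − 5.5X; [U] = 11X.
At X = 0.151: [V] = 4.67, [R] = 5.43, [U] = 1.66.
K_c = [U]^2 / ([V] [R]) = 0.109.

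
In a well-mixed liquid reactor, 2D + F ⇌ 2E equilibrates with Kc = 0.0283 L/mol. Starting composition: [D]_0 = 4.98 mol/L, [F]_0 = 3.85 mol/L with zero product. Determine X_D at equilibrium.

Let X = conversion of D; extent ξ = 4.98X/2 mol/L.
Concentrations: [D] = 4.98 − 4.98X; [F] = 3.85 − 2.49X; [E] = 4.98X.
Kc = [E]^2 / ([D]^2 [F]).
Solving Kc = 0.0283 for X ∈ (0,1): X = 0.233.

X = 0.233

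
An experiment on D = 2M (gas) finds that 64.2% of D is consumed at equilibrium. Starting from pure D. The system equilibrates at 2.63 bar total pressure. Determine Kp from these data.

Basis: 1 mol D initially; let X = conversion of D. Extent ξ = X.
At extent ξ: n_D = 1 − X; n_M = 2X.
Summing: n_T = 1 + X.
At X = 0.642: n_D = 0.358, n_M = 1.28, n_T = 1.64.
p_i = (n_i/n_T)·P. Kp = p_M^2 / (p_D) = 7.38 bar.

Kp = 7.38 bar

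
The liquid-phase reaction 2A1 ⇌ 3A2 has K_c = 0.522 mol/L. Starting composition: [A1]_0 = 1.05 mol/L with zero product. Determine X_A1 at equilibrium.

X = 0.383

Let X = conversion of A1; extent ξ = 1.05X/2 mol/L.
Concentrations: [A1] = 1.05 − 1.05X; [A2] = 1.58X.
K_c = [A2]^3 / ([A1]^2).
Equating to 0.522 mol/L: the physical root is X = 0.383.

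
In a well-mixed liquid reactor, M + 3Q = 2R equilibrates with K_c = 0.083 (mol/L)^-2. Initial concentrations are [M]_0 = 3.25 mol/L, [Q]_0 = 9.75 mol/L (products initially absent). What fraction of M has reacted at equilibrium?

Let X = conversion of M; extent ξ = 3.25·X mol/L.
Concentrations: [M] = 3.25 − 3.25X; [Q] = 9.75 − 9.75X; [R] = 6.5X.
K_c = [R]^2 / ([M] [Q]^3).
Solving K_c = 0.083 for X ∈ (0,1): X = 0.532.

X = 0.532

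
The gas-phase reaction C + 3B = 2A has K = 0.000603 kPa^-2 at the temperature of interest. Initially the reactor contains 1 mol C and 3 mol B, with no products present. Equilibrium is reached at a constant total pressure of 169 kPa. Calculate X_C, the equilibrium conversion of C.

X = 0.604

Take 1 mol C as basis and let X be its fractional conversion, so ξ = X.
At extent ξ: n_C = 1 − X; n_B = 3 − 3X; n_A = 2X.
Total moles n_T = 4 − 2X.
y_i = n_i/n_T, p_i = y_i·P. K = p_A^2 / (p_C p_B^3).
Equating to 0.000603 kPa^-2 and solving on 0 < X < 1: X = 0.604.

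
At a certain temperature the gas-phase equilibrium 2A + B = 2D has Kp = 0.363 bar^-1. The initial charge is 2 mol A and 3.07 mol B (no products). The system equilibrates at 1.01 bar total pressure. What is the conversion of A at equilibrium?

Take 2 mol A as basis and let X be its fractional conversion, so ξ = X.
Species balance: n_A = 2 − 2X; n_B = 3.07 − X; n_D = 2X.
Total moles n_T = 5.07 − X.
Mole fractions y_i = n_i/n_T; Kp = p_D^2 / (p_A^2 p_B) with p_i = y_i·P.
Substituting and setting equal to 0.363 bar^-1 gives a polynomial in X; the root in (0,1) is X = 0.315.

X = 0.315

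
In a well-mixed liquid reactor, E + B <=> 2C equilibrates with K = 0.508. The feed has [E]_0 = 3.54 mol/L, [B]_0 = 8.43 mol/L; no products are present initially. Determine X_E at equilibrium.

X = 0.392

Let X = conversion of E; extent ξ = 3.54·X mol/L.
Concentrations: [E] = 3.54 − 3.54X; [B] = 8.43 − 3.54X; [C] = 7.08X.
K = [C]^2 / ([E] [B]).
Equating to 0.508: the physical root is X = 0.392.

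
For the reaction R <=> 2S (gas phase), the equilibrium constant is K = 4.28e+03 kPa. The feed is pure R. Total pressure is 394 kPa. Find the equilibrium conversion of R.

X = 0.855

Take 1 mol R as basis and let X be its fractional conversion, so ξ = X.
Mole table: n_R = 1 − X; n_S = 2X.
Summing: n_T = 1 + X.
Mole fractions y_i = n_i/n_T; K = p_S^2 / (p_R) with p_i = y_i·P.
Setting this equal to 4.28e+03 kPa and taking the physical root (0 < X < 1) gives X = 0.855.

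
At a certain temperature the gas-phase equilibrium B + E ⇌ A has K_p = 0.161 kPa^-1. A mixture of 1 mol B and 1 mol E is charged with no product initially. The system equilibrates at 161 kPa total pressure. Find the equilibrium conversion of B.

Take 1 mol B as basis and let X be its fractional conversion, so ξ = X.
At extent ξ: n_B = 1 − X; n_E = 1 − X; n_A = X.
Summing: n_T = 2 − X.
With p_i = (n_i/n_T)P, K_p = p_A / (p_B p_E).
Equating to 0.161 kPa^-1 and solving on 0 < X < 1: X = 0.807.

X = 0.807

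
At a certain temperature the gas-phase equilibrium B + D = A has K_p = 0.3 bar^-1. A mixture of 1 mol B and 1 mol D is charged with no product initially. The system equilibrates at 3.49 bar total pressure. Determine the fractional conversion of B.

Basis: 1 mol B initially; let X = conversion of B. Extent ξ = X.
At extent ξ: n_B = 1 − X; n_D = 1 − X; n_A = X.
Summing: n_T = 2 − X.
Mole fractions y_i = n_i/n_T; K_p = p_A / (p_B p_D) with p_i = y_i·P.
Equating to 0.3 bar^-1 and solving on 0 < X < 1: X = 0.301.

X = 0.301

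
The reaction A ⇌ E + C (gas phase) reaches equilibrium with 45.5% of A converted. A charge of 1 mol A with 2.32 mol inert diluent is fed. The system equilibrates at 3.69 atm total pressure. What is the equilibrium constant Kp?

Take 1 mol A as basis and let X be its fractional conversion, so ξ = X.
Species balance: n_A = 1 − X; n_E = X; n_C = X; n_I = 2.32 (inert).
Total moles n_T = 3.32 + X.
At X = 0.455: n_A = 0.545, n_E = 0.455, n_C = 0.455, n_T = 3.77.
p_i = (n_i/n_T)·P. Kp = p_E p_C / (p_A) = 0.371 atm.

Kp = 0.371 atm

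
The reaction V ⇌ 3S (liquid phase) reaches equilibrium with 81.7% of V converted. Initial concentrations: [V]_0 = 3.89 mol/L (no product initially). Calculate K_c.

K_c = 1.22e+03 (mol/L)^2

Let X = conversion of V.
Concentrations: [V] = 3.89 − 3.89X; [S] = 11.7X.
At X = 0.817: [V] = 0.712, [S] = 9.53.
K_c = [S]^3 / ([V]) = 1.22e+03 (mol/L)^2.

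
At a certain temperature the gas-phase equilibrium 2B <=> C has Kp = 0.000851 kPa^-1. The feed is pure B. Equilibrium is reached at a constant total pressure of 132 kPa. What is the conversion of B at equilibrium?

Let X = conversion of B (basis 1 mol B); extent of reaction ξ = 0.5X.
Moles: n_B = 1 − X; n_C = 0.5X.
n_T = Σnᵢ = 1 − 0.5X.
With p_i = (n_i/n_T)P, Kp = p_C / (p_B^2).
This yields a degree-2 equation in X; solving on (0,1), X = 0.169.

X = 0.169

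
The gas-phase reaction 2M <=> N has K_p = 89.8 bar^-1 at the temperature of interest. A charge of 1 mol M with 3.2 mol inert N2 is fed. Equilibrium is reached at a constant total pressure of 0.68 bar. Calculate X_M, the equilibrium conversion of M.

X = 0.839

Basis: 1 mol M initially; let X = conversion of M. Extent ξ = 0.5X.
Moles: n_M = 1 − X; n_N = 0.5X; n_I = 3.2 (inert).
Summing: n_T = 4.2 − 0.5X.
y_i = n_i/n_T, p_i = y_i·P. K_p = p_N / (p_M^2).
Equating to 89.8 bar^-1 and solving on 0 < X < 1: X = 0.839.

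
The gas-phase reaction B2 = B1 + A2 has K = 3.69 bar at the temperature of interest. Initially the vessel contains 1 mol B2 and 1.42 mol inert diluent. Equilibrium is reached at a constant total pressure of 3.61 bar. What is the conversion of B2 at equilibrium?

X = 0.804

Basis: 1 mol B2 initially; let X = conversion of B2. Extent ξ = X.
At extent ξ: n_B2 = 1 − X; n_B1 = X; n_A2 = X; n_I = 1.42 (inert).
Summing: n_T = 2.42 + X.
y_i = n_i/n_T, p_i = y_i·P. K = p_B1 p_A2 / (p_B2).
Equating to 3.69 bar and solving on 0 < X < 1: X = 0.804.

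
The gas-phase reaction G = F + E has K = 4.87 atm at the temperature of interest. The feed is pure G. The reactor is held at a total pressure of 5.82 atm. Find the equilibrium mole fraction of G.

y_G = 0.194

Basis: 1 mol G initially; let X = conversion of G. Extent ξ = X.
At extent ξ: n_G = 1 − X; n_F = X; n_E = X.
Total moles n_T = 1 + X.
y_i = n_i/n_T, p_i = y_i·P. K = p_F p_E / (p_G).
Equating to 4.87 atm and solving on 0 < X < 1: X = 0.675.
Then n_G = 0.325, n_T = 1.67, so y_G = 0.194.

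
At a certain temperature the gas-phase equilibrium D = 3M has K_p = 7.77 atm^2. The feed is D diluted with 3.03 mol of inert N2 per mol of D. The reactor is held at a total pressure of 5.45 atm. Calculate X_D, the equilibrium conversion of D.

X = 0.497

Let X = conversion of D (basis 1 mol D); extent of reaction ξ = X.
At extent ξ: n_D = 1 − X; n_M = 3X; n_I = 3.03 (inert).
Total moles n_T = 4.03 + 2X.
y_i = n_i/n_T, p_i = y_i·P. K_p = p_M^3 / (p_D).
This yields a degree-3 equation in X; solving on (0,1), X = 0.497.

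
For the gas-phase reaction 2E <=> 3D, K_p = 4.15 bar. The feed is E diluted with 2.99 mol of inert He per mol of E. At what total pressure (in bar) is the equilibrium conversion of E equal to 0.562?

Let X = conversion of E (basis 1 mol E); extent of reaction ξ = 0.5X.
Species balance: n_E = 1 − X; n_D = 1.5X; n_I = 2.99 (inert).
n_T = Σnᵢ = 3.99 + 0.5X.
K_p = p_D^3 / (p_E^2) with p_i = (n_i/n_T)·P.
At X = 0.562: the mole-fraction product g(X) = Π y_i^ν_i = 0.7311. Since K_p = g(X)·P^{1}, P = (K_p/g)^(1/1) = (4.15/0.7311)^(1/1) = 5.68 bar.

P = 5.68 bar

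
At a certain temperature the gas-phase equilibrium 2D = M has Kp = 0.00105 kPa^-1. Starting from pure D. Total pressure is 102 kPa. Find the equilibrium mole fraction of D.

y_D = 0.911

Let X = conversion of D (basis 1 mol D); extent of reaction ξ = 0.5X.
Mole table: n_D = 1 − X; n_M = 0.5X.
Summing: n_T = 1 − 0.5X.
Mole fractions y_i = n_i/n_T; Kp = p_M / (p_D^2) with p_i = y_i·P.
Substituting and setting equal to 0.00105 kPa^-1 gives a polynomial in X; the root in (0,1) is X = 0.163.
Then n_D = 0.837, n_T = 0.918, so y_D = 0.911.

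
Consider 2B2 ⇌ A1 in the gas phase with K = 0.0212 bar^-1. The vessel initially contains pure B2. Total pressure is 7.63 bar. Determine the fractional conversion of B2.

Take 1 mol B2 as basis and let X be its fractional conversion, so ξ = 0.5X.
Moles: n_B2 = 1 − X; n_A1 = 0.5X.
Total moles n_T = 1 − 0.5X.
With p_i = (n_i/n_T)P, K = p_A1 / (p_B2^2).
Setting this equal to 0.0212 bar^-1 and taking the physical root (0 < X < 1) gives X = 0.221.

X = 0.221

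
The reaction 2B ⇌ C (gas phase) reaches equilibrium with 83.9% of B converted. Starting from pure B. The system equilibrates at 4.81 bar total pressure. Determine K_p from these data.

Basis: 1 mol B initially; let X = conversion of B. Extent ξ = 0.5X.
Moles: n_B = 1 − X; n_C = 0.5X.
Summing: n_T = 1 − 0.5X.
At X = 0.839: n_B = 0.161, n_C = 0.419, n_T = 0.581.
p_i = (n_i/n_T)·P. K_p = p_C / (p_B^2) = 1.95 bar^-1.

K_p = 1.95 bar^-1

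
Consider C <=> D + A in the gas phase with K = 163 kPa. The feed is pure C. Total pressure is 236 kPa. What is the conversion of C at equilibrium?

Basis: 1 mol C initially; let X = conversion of C. Extent ξ = X.
At extent ξ: n_C = 1 − X; n_D = X; n_A = X.
Summing: n_T = 1 + X.
Mole fractions y_i = n_i/n_T; K = p_D p_A / (p_C) with p_i = y_i·P.
This yields a degree-2 equation in X; solving on (0,1), X = 0.639.

X = 0.639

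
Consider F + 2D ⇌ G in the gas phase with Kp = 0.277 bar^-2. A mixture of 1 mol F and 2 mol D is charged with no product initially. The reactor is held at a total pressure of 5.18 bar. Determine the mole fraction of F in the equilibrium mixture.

y_F = 0.223

Basis: 1 mol F initially; let X = conversion of F. Extent ξ = X.
Mole table: n_F = 1 − X; n_D = 2 − 2X; n_G = X.
n_T = Σnᵢ = 3 − 2X.
Mole fractions y_i = n_i/n_T; Kp = p_G / (p_F p_D^2) with p_i = y_i·P.
This yields a degree-3 equation in X; solving on (0,1), X = 0.597.
Then n_F = 0.403, n_T = 1.81, so y_F = 0.223.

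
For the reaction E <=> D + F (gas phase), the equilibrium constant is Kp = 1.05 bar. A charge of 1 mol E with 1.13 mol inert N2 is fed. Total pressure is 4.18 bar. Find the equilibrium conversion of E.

Take 1 mol E as basis and let X be its fractional conversion, so ξ = X.
Species balance: n_E = 1 − X; n_D = X; n_F = X; n_I = 1.13 (inert).
Summing: n_T = 2.13 + X.
y_i = n_i/n_T, p_i = y_i·P. Kp = p_D p_F / (p_E).
Substituting and setting equal to 1.05 bar gives a polynomial in X; the root in (0,1) is X = 0.550.

X = 0.550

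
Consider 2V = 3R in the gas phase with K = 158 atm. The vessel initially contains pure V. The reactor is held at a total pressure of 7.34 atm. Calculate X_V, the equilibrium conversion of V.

X = 0.772

Let X = conversion of V (basis 1 mol V); extent of reaction ξ = 0.5X.
Species balance: n_V = 1 − X; n_R = 1.5X.
Total moles n_T = 1 + 0.5X.
Mole fractions y_i = n_i/n_T; K = p_R^3 / (p_V^2) with p_i = y_i·P.
This yields a degree-3 equation in X; solving on (0,1), X = 0.772.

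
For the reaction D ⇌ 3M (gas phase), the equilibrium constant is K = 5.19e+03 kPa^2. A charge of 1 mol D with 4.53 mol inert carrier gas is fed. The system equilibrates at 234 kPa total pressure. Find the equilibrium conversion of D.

X = 0.433

Let X = conversion of D (basis 1 mol D); extent of reaction ξ = X.
At extent ξ: n_D = 1 − X; n_M = 3X; n_I = 4.53 (inert).
Summing: n_T = 5.53 + 2X.
Mole fractions y_i = n_i/n_T; K = p_M^3 / (p_D) with p_i = y_i·P.
Substituting and setting equal to 5.19e+03 kPa^2 gives a polynomial in X; the root in (0,1) is X = 0.433.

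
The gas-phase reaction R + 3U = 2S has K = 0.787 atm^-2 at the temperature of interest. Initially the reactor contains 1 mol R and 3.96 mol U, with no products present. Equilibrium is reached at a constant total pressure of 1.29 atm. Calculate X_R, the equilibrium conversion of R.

X = 0.445

Let X = conversion of R (basis 1 mol R); extent of reaction ξ = X.
Mole table: n_R = 1 − X; n_U = 3.96 − 3X; n_S = 2X.
Summing: n_T = 4.96 − 2X.
Mole fractions y_i = n_i/n_T; K = p_S^2 / (p_R p_U^3) with p_i = y_i·P.
Setting this equal to 0.787 atm^-2 and taking the physical root (0 < X < 1) gives X = 0.445.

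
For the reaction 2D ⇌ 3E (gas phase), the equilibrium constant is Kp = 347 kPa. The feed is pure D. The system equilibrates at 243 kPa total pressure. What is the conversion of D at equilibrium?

Basis: 1 mol D initially; let X = conversion of D. Extent ξ = 0.5X.
Species balance: n_D = 1 − X; n_E = 1.5X.
Summing: n_T = 1 + 0.5X.
With p_i = (n_i/n_T)P, Kp = p_E^3 / (p_D^2).
Setting this equal to 347 kPa and taking the physical root (0 < X < 1) gives X = 0.506.

X = 0.506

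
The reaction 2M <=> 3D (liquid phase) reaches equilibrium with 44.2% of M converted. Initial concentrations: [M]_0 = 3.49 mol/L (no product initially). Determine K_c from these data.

Let X = conversion of M.
Concentrations: [M] = 3.49 − 3.49X; [D] = 5.24X.
At X = 0.442: [M] = 1.95, [D] = 2.31.
K_c = [D]^3 / ([M]^2) = 3.27 mol/L.

K_c = 3.27 mol/L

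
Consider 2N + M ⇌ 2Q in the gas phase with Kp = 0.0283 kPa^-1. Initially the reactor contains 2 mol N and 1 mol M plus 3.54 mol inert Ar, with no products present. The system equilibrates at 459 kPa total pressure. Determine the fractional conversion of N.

X = 0.507

Let X = conversion of N (basis 2 mol N); extent of reaction ξ = X.
Moles: n_N = 2 − 2X; n_M = 1 − X; n_Q = 2X; n_I = 3.54 (inert).
n_T = Σnᵢ = 6.54 − X.
Mole fractions y_i = n_i/n_T; Kp = p_Q^2 / (p_N^2 p_M) with p_i = y_i·P.
Setting this equal to 0.0283 kPa^-1 and taking the physical root (0 < X < 1) gives X = 0.507.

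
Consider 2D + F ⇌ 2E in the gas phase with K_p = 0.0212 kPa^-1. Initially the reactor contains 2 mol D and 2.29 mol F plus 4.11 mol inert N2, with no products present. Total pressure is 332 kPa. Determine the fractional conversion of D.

Take 2 mol D as basis and let X be its fractional conversion, so ξ = X.
Species balance: n_D = 2 − 2X; n_F = 2.29 − X; n_E = 2X; n_I = 4.11 (inert).
n_T = Σnᵢ = 8.4 − X.
Mole fractions y_i = n_i/n_T; K_p = p_E^2 / (p_D^2 p_F) with p_i = y_i·P.
Substituting and setting equal to 0.0212 kPa^-1 gives a polynomial in X; the root in (0,1) is X = 0.555.

X = 0.555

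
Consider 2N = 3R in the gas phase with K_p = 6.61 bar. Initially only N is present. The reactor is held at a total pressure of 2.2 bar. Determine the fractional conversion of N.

Let X = conversion of N (basis 1 mol N); extent of reaction ξ = 0.5X.
Species balance: n_N = 1 − X; n_R = 1.5X.
Total moles n_T = 1 + 0.5X.
y_i = n_i/n_T, p_i = y_i·P. K_p = p_R^3 / (p_N^2).
Equating to 6.61 bar and solving on 0 < X < 1: X = 0.584.

X = 0.584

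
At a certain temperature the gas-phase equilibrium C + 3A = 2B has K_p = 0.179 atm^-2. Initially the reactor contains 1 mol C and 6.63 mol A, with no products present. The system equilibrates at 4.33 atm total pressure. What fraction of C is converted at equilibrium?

X = 0.727

Take 1 mol C as basis and let X be its fractional conversion, so ξ = X.
Species balance: n_C = 1 − X; n_A = 6.63 − 3X; n_B = 2X.
Total moles n_T = 7.63 − 2X.
With p_i = (n_i/n_T)P, K_p = p_B^2 / (p_C p_A^3).
Setting this equal to 0.179 atm^-2 and taking the physical root (0 < X < 1) gives X = 0.727.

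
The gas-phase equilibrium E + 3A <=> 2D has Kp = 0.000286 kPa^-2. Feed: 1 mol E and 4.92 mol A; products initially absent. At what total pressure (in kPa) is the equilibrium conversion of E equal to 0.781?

P = 208 kPa

Basis: 1 mol E initially; let X = conversion of E. Extent ξ = X.
At extent ξ: n_E = 1 − X; n_A = 4.92 − 3X; n_D = 2X.
n_T = Σnᵢ = 5.92 − 2X.
Kp = p_D^2 / (p_E p_A^3) with p_i = (n_i/n_T)·P.
At X = 0.781: the mole-fraction product g(X) = Π y_i^ν_i = 12.36. Since Kp = g(X)·P^{-2}, P = (g/Kp)^(1/2) = (12.36/0.000286)^(1/2) = 208 kPa.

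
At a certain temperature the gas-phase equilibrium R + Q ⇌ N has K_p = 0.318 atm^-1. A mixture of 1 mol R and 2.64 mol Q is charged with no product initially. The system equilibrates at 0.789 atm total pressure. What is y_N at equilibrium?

Basis: 1 mol R initially; let X = conversion of R. Extent ξ = X.
Species balance: n_R = 1 − X; n_Q = 2.64 − X; n_N = X.
n_T = Σnᵢ = 3.64 − X.
Mole fractions y_i = n_i/n_T; K_p = p_N / (p_R p_Q) with p_i = y_i·P.
Setting this equal to 0.318 atm^-1 and taking the physical root (0 < X < 1) gives X = 0.152.
Then n_N = 0.152, n_T = 3.49, so y_N = 0.044.

y_N = 0.044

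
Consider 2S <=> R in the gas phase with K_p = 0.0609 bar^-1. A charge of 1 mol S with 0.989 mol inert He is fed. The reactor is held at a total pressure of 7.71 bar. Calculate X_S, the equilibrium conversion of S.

Basis: 1 mol S initially; let X = conversion of S. Extent ξ = 0.5X.
Mole table: n_S = 1 − X; n_R = 0.5X; n_I = 0.989 (inert).
Total moles n_T = 1.99 − 0.5X.
With p_i = (n_i/n_T)P, K_p = p_R / (p_S^2).
Setting this equal to 0.0609 bar^-1 and taking the physical root (0 < X < 1) gives X = 0.270.

X = 0.270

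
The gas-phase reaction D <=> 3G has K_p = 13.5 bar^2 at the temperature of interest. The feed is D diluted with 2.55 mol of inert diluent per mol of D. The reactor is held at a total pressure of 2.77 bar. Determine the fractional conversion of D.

Basis: 1 mol D initially; let X = conversion of D. Extent ξ = X.
At extent ξ: n_D = 1 − X; n_G = 3X; n_I = 2.55 (inert).
Total moles n_T = 3.55 + 2X.
Mole fractions y_i = n_i/n_T; K_p = p_G^3 / (p_D) with p_i = y_i·P.
Equating to 13.5 bar^2 and solving on 0 < X < 1: X = 0.748.

X = 0.748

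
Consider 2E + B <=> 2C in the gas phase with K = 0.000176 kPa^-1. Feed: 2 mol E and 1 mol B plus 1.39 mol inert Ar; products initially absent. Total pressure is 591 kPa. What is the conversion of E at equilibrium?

Take 2 mol E as basis and let X be its fractional conversion, so ξ = X.
Moles: n_E = 2 − 2X; n_B = 1 − X; n_C = 2X; n_I = 1.39 (inert).
Summing: n_T = 4.39 − X.
With p_i = (n_i/n_T)P, K = p_C^2 / (p_E^2 p_B).
Substituting and setting equal to 0.000176 kPa^-1 gives a polynomial in X; the root in (0,1) is X = 0.127.

X = 0.127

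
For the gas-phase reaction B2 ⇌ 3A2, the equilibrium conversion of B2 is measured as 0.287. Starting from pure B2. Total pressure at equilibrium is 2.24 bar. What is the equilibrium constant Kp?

Kp = 1.81 bar^2

Take 1 mol B2 as basis and let X be its fractional conversion, so ξ = X.
Species balance: n_B2 = 1 − X; n_A2 = 3X.
n_T = Σnᵢ = 1 + 2X.
At X = 0.287: n_B2 = 0.713, n_A2 = 0.861, n_T = 1.57.
p_i = (n_i/n_T)·P. Kp = p_A2^3 / (p_B2) = 1.81 bar^2.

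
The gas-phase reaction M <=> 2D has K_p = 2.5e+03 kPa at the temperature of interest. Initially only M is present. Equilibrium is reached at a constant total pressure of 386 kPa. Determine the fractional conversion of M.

X = 0.786

Basis: 1 mol M initially; let X = conversion of M. Extent ξ = X.
At extent ξ: n_M = 1 − X; n_D = 2X.
Total moles n_T = 1 + X.
y_i = n_i/n_T, p_i = y_i·P. K_p = p_D^2 / (p_M).
Equating to 2.5e+03 kPa and solving on 0 < X < 1: X = 0.786.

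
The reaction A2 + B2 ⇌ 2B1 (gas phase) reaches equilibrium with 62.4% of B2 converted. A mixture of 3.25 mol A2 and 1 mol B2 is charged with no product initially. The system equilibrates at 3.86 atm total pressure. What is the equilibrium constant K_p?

Basis: 1 mol B2 initially; let X = conversion of B2. Extent ξ = X.
At extent ξ: n_A2 = 3.25 − X; n_B2 = 1 − X; n_B1 = 2X.
n_T stays at 4.25 (no change in mole number).
At X = 0.624: n_A2 = 2.63, n_B2 = 0.376, n_B1 = 1.25, n_T = 4.25.
p_i = (n_i/n_T)·P. K_p = p_B1^2 / (p_A2 p_B2) = 1.58.

K_p = 1.58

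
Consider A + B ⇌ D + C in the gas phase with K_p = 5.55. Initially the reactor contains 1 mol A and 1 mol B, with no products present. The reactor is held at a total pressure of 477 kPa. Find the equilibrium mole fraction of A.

y_A = 0.149

Let X = conversion of A (basis 1 mol A); extent of reaction ξ = X.
Moles: n_A = 1 − X; n_B = 1 − X; n_D = X; n_C = X.
Since Δν = 0, n_T = 2 throughout.
With p_i = (n_i/n_T)P, K_p = p_D p_C / (p_A p_B).
Equating to 5.55 and solving on 0 < X < 1: X = 0.702.
Then n_A = 0.298, n_T = 2, so y_A = 0.149.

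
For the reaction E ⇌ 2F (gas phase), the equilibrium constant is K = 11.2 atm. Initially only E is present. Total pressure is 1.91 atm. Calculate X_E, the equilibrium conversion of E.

Take 1 mol E as basis and let X be its fractional conversion, so ξ = X.
Mole table: n_E = 1 − X; n_F = 2X.
Total moles n_T = 1 + X.
With p_i = (n_i/n_T)P, K = p_F^2 / (p_E).
This yields a degree-2 equation in X; solving on (0,1), X = 0.771.

X = 0.771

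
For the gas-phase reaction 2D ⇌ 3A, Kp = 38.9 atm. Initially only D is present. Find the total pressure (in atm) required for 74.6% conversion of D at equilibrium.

Basis: 1 mol D initially; let X = conversion of D. Extent ξ = 0.5X.
Mole table: n_D = 1 − X; n_A = 1.5X.
n_T = Σnᵢ = 1 + 0.5X.
Kp = p_A^3 / (p_D^2) with p_i = (n_i/n_T)·P.
At X = 0.746: the mole-fraction product g(X) = Π y_i^ν_i = 15.82. Since Kp = g(X)·P^{1}, P = (Kp/g)^(1/1) = (38.9/15.82)^(1/1) = 2.46 atm.

P = 2.46 atm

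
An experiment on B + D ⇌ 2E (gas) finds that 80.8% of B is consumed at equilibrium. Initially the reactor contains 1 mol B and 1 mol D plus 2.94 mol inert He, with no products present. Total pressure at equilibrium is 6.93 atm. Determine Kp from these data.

Kp = 70.8

Take 1 mol B as basis and let X be its fractional conversion, so ξ = X.
Moles: n_B = 1 − X; n_D = 1 − X; n_E = 2X; n_I = 2.94 (inert).
Total moles n_T = 4.94 (Δν = 0, constant).
At X = 0.808: n_B = 0.192, n_D = 0.192, n_E = 1.62, n_T = 4.94.
p_i = (n_i/n_T)·P. Kp = p_E^2 / (p_B p_D) = 70.8.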